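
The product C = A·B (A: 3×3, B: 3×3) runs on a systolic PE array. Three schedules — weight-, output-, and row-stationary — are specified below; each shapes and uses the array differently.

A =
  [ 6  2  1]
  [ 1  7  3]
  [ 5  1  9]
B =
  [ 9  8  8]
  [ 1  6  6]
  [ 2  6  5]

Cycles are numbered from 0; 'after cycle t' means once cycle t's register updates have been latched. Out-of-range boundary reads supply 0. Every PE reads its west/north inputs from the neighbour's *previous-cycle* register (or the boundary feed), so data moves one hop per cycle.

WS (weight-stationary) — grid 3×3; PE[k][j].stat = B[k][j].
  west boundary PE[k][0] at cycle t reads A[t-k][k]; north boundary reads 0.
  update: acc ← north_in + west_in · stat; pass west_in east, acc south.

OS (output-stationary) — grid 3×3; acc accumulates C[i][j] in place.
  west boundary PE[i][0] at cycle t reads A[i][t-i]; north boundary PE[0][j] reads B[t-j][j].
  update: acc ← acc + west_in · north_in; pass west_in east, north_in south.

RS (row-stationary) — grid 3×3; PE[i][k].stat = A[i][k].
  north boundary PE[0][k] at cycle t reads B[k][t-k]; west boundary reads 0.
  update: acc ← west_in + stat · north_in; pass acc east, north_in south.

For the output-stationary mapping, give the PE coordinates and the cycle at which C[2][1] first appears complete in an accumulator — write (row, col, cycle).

(row, col, cycle) = (2, 1, 5)

OS: C[2][1] accumulates in PE[2][1]:
  t=0 PE[2][1]: acc=0 h=0 v=0
  t=1 PE[2][1]: acc=0 h=0 v=0
  t=2 PE[2][1]: acc=0 h=0 v=0
  t=3 PE[2][1]: acc=40 h=5 v=8
  t=4 PE[2][1]: acc=46 h=1 v=6
  t=5 PE[2][1]: acc=100 h=9 v=6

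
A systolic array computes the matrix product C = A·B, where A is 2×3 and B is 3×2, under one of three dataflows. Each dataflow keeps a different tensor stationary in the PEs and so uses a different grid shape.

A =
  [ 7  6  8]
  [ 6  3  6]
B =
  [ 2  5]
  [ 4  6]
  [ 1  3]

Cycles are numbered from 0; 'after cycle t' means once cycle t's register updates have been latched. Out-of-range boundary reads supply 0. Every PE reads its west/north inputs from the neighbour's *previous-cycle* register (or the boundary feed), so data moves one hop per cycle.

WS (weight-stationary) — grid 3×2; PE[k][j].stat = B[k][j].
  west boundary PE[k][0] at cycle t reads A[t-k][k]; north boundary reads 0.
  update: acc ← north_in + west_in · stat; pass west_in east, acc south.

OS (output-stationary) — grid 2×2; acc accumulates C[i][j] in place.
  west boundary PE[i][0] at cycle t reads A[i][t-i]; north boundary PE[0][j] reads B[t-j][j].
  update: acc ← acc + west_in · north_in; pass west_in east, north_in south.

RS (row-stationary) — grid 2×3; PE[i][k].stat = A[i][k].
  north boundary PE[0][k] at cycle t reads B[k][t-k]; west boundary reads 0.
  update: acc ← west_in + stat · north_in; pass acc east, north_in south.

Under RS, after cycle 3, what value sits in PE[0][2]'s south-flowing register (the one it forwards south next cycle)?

Tracing RS — 2×3 array, target PE[0][2]:
  @0  [0,1]  acc 0  |  →0  ↓0
  @0  [0,2]  acc 0  |  →0  ↓0
  @1  [0,1]  acc 38  |  →38  ↓4
  @1  [0,2]  acc 0  |  →0  ↓0
  @2  [0,1]  acc 71  |  →71  ↓6
  @2  [0,2]  acc 46  |  →46  ↓1
  @3  [0,1]  acc 0  |  →0  ↓0
  @3  [0,2]  acc 95  |  →95  ↓3

register = 3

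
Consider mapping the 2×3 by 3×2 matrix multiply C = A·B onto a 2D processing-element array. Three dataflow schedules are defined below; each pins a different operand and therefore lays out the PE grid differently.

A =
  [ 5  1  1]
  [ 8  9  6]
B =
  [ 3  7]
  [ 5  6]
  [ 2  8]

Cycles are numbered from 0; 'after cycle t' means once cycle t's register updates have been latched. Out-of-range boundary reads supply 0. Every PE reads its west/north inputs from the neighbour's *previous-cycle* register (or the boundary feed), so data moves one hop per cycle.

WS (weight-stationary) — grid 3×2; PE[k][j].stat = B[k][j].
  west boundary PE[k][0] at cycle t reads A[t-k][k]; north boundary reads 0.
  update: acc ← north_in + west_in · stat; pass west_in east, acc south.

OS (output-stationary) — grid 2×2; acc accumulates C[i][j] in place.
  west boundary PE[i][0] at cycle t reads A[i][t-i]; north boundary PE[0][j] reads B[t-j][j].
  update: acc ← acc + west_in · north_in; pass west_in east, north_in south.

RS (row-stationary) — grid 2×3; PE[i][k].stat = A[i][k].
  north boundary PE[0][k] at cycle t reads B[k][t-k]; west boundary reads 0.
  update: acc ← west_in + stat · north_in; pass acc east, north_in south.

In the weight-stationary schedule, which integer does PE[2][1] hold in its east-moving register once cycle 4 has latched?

WS 3×2: PE[2][1] cycle-by-cycle (with neighbour feeds):
  0: (1,1).acc=0  regs=<0,0>
  0: (2,0).acc=0  regs=<0,0>
  0: (2,1).acc=0  regs=<0,0>
  1: (1,1).acc=0  regs=<0,0>
  1: (2,0).acc=0  regs=<0,0>
  1: (2,1).acc=0  regs=<0,0>
  2: (1,1).acc=41  regs=<1,41>
  2: (2,0).acc=22  regs=<1,22>
  2: (2,1).acc=0  regs=<0,0>
  3: (1,1).acc=110  regs=<9,110>
  3: (2,0).acc=81  regs=<6,81>
  3: (2,1).acc=49  regs=<1,49>
  4: (1,1).acc=0  regs=<0,0>
  4: (2,0).acc=0  regs=<0,0>
  4: (2,1).acc=158  regs=<6,158>

register = 6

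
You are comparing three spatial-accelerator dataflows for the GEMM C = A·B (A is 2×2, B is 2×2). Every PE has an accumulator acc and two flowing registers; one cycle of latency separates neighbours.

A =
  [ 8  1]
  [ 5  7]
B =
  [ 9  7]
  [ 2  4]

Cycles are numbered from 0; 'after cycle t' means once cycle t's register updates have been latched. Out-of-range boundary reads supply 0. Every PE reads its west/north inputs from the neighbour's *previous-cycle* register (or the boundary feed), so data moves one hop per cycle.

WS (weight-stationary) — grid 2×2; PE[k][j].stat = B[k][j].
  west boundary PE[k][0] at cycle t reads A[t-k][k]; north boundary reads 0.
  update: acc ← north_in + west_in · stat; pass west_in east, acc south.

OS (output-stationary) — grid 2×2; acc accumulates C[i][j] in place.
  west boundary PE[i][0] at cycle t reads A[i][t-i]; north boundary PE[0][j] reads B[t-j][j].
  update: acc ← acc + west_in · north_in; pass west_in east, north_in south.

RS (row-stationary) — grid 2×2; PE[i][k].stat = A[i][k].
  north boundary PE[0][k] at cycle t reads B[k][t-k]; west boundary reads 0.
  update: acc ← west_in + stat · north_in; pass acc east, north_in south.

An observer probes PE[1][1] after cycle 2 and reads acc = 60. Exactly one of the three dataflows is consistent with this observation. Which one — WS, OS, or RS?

dataflow = WS

WS (2×2 grid), PE[1][1]:
  [0] (1,1) acc=0 (h:0 v:0)
  [1] (1,1) acc=0 (h:0 v:0)
  [2] (1,1) acc=60 (h:1 v:60)
OS (2×2 grid), PE[1][1]:
  [0] (1,1) acc=0 (h:0 v:0)
  [1] (1,1) acc=0 (h:0 v:0)
  [2] (1,1) acc=35 (h:5 v:7)
RS (2×2 grid), PE[1][1]:
  [0] (1,1) acc=0 (h:0 v:0)
  [1] (1,1) acc=0 (h:0 v:0)
  [2] (1,1) acc=59 (h:59 v:2)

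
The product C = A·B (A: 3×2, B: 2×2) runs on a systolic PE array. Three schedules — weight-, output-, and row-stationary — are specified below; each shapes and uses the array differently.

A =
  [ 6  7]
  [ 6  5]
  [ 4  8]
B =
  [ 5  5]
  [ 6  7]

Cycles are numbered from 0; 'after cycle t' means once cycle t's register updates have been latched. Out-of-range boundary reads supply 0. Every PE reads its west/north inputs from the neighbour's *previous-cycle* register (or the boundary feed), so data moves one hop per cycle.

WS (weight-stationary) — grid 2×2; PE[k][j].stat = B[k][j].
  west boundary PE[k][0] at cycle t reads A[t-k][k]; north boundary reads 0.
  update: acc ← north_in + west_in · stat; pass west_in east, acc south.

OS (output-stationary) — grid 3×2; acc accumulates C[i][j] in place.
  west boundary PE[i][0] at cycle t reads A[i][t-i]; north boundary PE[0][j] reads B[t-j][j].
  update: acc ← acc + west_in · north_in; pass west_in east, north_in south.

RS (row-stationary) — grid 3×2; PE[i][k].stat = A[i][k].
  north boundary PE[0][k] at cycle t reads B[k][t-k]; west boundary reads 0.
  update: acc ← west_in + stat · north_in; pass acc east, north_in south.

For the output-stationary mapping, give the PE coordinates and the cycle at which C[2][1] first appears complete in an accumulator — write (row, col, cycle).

Under OS, C[2][1] lands at PE[2][1]:
  t=0 PE[2][1]: acc=0 h=0 v=0
  t=1 PE[2][1]: acc=0 h=0 v=0
  t=2 PE[2][1]: acc=0 h=0 v=0
  t=3 PE[2][1]: acc=20 h=4 v=5
  t=4 PE[2][1]: acc=76 h=8 v=7

(row, col, cycle) = (2, 1, 4)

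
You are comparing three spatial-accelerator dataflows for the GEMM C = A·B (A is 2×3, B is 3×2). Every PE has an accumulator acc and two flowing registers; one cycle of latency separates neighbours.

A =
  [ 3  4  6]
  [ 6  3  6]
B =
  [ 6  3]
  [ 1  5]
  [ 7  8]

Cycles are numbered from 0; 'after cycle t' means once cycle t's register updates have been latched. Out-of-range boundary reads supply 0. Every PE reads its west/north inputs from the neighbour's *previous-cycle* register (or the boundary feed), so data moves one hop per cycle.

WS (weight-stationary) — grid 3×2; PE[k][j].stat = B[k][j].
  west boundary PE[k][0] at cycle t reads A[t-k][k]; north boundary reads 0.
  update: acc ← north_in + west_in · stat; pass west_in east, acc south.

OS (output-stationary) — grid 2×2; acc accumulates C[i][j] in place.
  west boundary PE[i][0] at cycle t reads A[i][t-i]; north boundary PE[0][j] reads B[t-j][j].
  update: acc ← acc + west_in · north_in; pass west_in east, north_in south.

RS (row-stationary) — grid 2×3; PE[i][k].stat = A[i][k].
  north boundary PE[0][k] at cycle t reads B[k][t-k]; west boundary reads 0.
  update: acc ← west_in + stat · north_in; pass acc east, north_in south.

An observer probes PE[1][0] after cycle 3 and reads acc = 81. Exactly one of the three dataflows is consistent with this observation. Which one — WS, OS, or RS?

WS [3×2] PE[1][0] across cycles:
  [0] (1,0) acc=0 (h:0 v:0)
  [1] (1,0) acc=22 (h:4 v:22)
  [2] (1,0) acc=39 (h:3 v:39)
  [3] (1,0) acc=0 (h:0 v:0)
OS [2×2] PE[1][0] across cycles:
  [0] (1,0) acc=0 (h:0 v:0)
  [1] (1,0) acc=36 (h:6 v:6)
  [2] (1,0) acc=39 (h:3 v:1)
  [3] (1,0) acc=81 (h:6 v:7)
RS [2×3] PE[1][0] across cycles:
  [0] (1,0) acc=0 (h:0 v:0)
  [1] (1,0) acc=36 (h:36 v:6)
  [2] (1,0) acc=18 (h:18 v:3)
  [3] (1,0) acc=0 (h:0 v:0)

dataflow = OS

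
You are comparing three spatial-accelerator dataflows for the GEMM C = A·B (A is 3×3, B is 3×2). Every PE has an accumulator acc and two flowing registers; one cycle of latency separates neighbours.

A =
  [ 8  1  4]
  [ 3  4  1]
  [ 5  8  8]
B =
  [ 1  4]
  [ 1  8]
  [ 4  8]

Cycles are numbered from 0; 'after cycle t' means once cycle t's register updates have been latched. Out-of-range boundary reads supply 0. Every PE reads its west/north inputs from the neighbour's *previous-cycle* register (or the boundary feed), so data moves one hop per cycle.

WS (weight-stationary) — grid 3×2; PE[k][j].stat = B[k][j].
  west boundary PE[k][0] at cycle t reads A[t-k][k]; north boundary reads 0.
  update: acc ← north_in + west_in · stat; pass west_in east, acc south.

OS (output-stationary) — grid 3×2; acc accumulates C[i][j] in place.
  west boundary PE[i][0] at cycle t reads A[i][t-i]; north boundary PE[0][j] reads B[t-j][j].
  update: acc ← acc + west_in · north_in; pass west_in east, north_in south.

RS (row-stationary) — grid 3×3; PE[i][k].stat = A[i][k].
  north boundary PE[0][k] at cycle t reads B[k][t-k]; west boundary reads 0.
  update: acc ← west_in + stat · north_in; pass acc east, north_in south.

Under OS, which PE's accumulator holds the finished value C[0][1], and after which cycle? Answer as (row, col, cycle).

(row, col, cycle) = (0, 1, 3)

OS: C[0][1] accumulates in PE[0][1]:
  @0  [0,1]  acc 0  |  →0  ↓0
  @1  [0,1]  acc 32  |  →8  ↓4
  @2  [0,1]  acc 40  |  →1  ↓8
  @3  [0,1]  acc 72  |  →4  ↓8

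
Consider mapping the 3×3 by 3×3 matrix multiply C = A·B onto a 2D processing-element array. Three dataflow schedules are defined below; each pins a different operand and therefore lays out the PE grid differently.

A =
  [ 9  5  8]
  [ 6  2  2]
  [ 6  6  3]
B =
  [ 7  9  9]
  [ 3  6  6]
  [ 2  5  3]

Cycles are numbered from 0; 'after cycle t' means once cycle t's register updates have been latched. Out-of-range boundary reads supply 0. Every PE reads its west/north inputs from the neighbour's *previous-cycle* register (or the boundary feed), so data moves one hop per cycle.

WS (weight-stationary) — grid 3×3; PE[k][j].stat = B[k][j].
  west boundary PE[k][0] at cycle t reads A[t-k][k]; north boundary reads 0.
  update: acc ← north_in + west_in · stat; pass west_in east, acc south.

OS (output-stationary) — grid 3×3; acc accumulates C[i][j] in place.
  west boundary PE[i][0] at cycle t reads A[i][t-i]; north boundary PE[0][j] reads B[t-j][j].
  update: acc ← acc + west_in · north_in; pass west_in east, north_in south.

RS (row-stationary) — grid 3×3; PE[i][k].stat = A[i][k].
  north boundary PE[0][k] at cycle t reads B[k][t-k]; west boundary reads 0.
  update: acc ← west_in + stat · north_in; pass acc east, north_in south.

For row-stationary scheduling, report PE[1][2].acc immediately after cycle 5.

PE[1][2].acc = 72

Tracing RS — 3×3 array, target PE[1][2]:
  @0  [0,2]  acc 0  |  →0  ↓0
  @0  [1,1]  acc 0  |  →0  ↓0
  @0  [1,2]  acc 0  |  →0  ↓0
  @1  [0,2]  acc 0  |  →0  ↓0
  @1  [1,1]  acc 0  |  →0  ↓0
  @1  [1,2]  acc 0  |  →0  ↓0
  @2  [0,2]  acc 94  |  →94  ↓2
  @2  [1,1]  acc 48  |  →48  ↓3
  @2  [1,2]  acc 0  |  →0  ↓0
  @3  [0,2]  acc 151  |  →151  ↓5
  @3  [1,1]  acc 66  |  →66  ↓6
  @3  [1,2]  acc 52  |  →52  ↓2
  @4  [0,2]  acc 135  |  →135  ↓3
  @4  [1,1]  acc 66  |  →66  ↓6
  @4  [1,2]  acc 76  |  →76  ↓5
  @5  [0,2]  acc 0  |  →0  ↓0
  @5  [1,1]  acc 0  |  →0  ↓0
  @5  [1,2]  acc 72  |  →72  ↓3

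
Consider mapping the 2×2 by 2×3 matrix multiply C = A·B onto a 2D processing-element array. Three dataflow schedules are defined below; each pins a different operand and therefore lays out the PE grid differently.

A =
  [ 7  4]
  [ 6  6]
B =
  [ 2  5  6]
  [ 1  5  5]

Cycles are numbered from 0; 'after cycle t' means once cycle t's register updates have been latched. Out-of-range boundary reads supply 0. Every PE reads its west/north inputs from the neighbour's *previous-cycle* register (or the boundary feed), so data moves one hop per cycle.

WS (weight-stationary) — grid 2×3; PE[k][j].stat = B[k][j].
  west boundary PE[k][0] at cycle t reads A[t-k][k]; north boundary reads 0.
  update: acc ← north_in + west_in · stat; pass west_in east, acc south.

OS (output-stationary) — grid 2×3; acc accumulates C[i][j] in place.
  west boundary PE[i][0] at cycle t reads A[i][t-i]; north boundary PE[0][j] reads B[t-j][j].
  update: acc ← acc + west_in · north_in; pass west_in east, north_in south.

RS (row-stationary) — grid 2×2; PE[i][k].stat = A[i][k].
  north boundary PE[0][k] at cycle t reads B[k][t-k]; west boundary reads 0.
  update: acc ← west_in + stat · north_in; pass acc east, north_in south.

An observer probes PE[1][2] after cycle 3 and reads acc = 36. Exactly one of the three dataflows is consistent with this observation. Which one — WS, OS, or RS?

WS [2×3] PE[1][2] across cycles:
  step 0 · PE1,2: acc=0; fwd→0 fwd↓0
  step 1 · PE1,2: acc=0; fwd→0 fwd↓0
  step 2 · PE1,2: acc=0; fwd→0 fwd↓0
  step 3 · PE1,2: acc=62; fwd→4 fwd↓62
OS [2×3] PE[1][2] across cycles:
  step 0 · PE1,2: acc=0; fwd→0 fwd↓0
  step 1 · PE1,2: acc=0; fwd→0 fwd↓0
  step 2 · PE1,2: acc=0; fwd→0 fwd↓0
  step 3 · PE1,2: acc=36; fwd→6 fwd↓6
RS: PE[1][2] is outside its 2×2 grid.

dataflow = OS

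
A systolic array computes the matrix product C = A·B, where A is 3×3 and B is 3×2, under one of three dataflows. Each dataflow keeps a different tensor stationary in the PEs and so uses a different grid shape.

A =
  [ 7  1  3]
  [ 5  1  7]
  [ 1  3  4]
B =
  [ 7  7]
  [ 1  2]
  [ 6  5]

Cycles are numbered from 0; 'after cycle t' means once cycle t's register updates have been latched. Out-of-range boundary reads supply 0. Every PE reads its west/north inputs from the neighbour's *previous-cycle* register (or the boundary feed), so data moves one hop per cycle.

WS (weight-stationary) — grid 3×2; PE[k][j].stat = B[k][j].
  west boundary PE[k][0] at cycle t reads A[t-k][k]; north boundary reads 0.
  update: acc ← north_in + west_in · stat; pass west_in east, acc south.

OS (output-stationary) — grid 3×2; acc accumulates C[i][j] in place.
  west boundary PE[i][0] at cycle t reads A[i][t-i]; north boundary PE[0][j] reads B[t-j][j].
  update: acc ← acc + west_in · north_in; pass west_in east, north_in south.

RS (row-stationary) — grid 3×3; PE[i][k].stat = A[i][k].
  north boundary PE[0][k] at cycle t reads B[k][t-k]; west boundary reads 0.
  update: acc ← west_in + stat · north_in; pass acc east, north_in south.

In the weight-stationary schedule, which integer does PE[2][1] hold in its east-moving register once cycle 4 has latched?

register = 7

WS (3×2). Following PE[2][1] plus its west/north inputs:
  [0] (1,1) acc=0 (h:0 v:0)
  [0] (2,0) acc=0 (h:0 v:0)
  [0] (2,1) acc=0 (h:0 v:0)
  [1] (1,1) acc=0 (h:0 v:0)
  [1] (2,0) acc=0 (h:0 v:0)
  [1] (2,1) acc=0 (h:0 v:0)
  [2] (1,1) acc=51 (h:1 v:51)
  [2] (2,0) acc=68 (h:3 v:68)
  [2] (2,1) acc=0 (h:0 v:0)
  [3] (1,1) acc=37 (h:1 v:37)
  [3] (2,0) acc=78 (h:7 v:78)
  [3] (2,1) acc=66 (h:3 v:66)
  [4] (1,1) acc=13 (h:3 v:13)
  [4] (2,0) acc=34 (h:4 v:34)
  [4] (2,1) acc=72 (h:7 v:72)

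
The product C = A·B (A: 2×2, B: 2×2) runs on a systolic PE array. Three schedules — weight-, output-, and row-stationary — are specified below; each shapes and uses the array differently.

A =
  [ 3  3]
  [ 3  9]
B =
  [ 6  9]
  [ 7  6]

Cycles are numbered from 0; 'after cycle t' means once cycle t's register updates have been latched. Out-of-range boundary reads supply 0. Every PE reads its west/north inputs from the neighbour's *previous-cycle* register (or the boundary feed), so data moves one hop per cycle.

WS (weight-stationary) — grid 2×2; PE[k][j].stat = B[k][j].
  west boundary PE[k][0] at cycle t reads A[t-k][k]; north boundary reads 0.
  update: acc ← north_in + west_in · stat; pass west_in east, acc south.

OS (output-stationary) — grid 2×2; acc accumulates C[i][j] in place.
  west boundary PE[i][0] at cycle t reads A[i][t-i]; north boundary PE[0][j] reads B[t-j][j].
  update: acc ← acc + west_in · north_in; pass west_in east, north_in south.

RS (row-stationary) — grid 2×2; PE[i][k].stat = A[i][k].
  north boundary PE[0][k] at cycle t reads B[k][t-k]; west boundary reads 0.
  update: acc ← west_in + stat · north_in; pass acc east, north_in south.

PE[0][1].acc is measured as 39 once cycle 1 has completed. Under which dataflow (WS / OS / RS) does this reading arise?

Under WS (2×2), PE[0][1]:
  0: (0,1).acc=0  regs=<0,0>
  1: (0,1).acc=27  regs=<3,27>
Under OS (2×2), PE[0][1]:
  0: (0,1).acc=0  regs=<0,0>
  1: (0,1).acc=27  regs=<3,9>
Under RS (2×2), PE[0][1]:
  0: (0,1).acc=0  regs=<0,0>
  1: (0,1).acc=39  regs=<39,7>

dataflow = RS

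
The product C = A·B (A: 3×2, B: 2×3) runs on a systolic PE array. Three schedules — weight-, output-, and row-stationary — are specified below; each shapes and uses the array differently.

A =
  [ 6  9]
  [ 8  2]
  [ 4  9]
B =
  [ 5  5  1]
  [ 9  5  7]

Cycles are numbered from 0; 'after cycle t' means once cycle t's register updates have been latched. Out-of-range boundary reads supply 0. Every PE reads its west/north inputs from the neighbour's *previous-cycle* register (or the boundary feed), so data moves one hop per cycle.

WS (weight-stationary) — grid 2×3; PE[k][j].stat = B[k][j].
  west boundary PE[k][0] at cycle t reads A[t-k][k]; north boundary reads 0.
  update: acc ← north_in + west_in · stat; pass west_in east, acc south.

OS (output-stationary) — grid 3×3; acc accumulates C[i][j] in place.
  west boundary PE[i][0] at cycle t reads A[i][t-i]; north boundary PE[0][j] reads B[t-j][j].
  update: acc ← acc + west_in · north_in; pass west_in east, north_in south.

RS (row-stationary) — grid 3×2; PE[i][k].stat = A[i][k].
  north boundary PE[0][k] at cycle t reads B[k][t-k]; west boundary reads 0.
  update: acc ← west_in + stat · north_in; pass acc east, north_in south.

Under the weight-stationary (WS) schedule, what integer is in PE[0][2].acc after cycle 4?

PE[0][2].acc = 4

WS 2×3: PE[0][2] cycle-by-cycle (with neighbour feeds):
  @0  [0,1]  acc 0  |  →0  ↓0
  @0  [0,2]  acc 0  |  →0  ↓0
  @1  [0,1]  acc 30  |  →6  ↓30
  @1  [0,2]  acc 0  |  →0  ↓0
  @2  [0,1]  acc 40  |  →8  ↓40
  @2  [0,2]  acc 6  |  →6  ↓6
  @3  [0,1]  acc 20  |  →4  ↓20
  @3  [0,2]  acc 8  |  →8  ↓8
  @4  [0,1]  acc 0  |  →0  ↓0
  @4  [0,2]  acc 4  |  →4  ↓4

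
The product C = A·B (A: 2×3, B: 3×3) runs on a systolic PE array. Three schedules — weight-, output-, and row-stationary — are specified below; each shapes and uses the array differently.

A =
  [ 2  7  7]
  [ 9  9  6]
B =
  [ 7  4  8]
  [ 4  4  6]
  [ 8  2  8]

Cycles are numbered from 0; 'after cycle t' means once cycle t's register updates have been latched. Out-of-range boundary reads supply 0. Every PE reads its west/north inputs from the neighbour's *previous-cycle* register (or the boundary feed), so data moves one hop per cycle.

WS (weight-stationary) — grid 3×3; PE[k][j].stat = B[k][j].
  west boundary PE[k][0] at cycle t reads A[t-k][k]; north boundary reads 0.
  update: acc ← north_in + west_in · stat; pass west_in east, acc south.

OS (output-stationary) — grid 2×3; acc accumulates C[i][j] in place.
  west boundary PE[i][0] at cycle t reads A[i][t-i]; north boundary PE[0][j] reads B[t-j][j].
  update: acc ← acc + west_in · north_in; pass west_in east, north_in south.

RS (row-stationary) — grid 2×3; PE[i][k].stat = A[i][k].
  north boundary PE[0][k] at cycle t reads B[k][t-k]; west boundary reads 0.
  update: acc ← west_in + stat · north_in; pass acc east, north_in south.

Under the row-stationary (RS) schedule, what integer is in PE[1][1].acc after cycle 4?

RS on a 2×3 grid — tracing PE[1][1] and its feeders:
  [0] (0,1) acc=0 (h:0 v:0)
  [0] (1,0) acc=0 (h:0 v:0)
  [0] (1,1) acc=0 (h:0 v:0)
  [1] (0,1) acc=42 (h:42 v:4)
  [1] (1,0) acc=63 (h:63 v:7)
  [1] (1,1) acc=0 (h:0 v:0)
  [2] (0,1) acc=36 (h:36 v:4)
  [2] (1,0) acc=36 (h:36 v:4)
  [2] (1,1) acc=99 (h:99 v:4)
  [3] (0,1) acc=58 (h:58 v:6)
  [3] (1,0) acc=72 (h:72 v:8)
  [3] (1,1) acc=72 (h:72 v:4)
  [4] (0,1) acc=0 (h:0 v:0)
  [4] (1,0) acc=0 (h:0 v:0)
  [4] (1,1) acc=126 (h:126 v:6)

PE[1][1].acc = 126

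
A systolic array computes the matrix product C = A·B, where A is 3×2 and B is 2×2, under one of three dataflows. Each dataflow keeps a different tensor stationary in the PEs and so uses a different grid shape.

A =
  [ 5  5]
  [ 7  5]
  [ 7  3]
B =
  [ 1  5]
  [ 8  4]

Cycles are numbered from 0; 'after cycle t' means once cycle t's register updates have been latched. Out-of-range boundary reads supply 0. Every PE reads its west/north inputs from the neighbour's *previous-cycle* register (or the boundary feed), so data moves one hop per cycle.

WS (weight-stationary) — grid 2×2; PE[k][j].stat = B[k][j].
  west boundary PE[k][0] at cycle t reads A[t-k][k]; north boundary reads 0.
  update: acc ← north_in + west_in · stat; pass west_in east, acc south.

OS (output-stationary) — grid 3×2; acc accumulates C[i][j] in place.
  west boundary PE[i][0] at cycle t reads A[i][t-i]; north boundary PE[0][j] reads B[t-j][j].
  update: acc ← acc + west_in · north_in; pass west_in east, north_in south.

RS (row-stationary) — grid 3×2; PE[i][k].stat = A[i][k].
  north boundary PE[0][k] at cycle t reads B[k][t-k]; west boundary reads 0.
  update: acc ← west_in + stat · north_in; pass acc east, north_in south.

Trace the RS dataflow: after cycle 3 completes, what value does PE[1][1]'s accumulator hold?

RS on a 3×2 grid — tracing PE[1][1] and its feeders:
  [0] (0,1) acc=0 (h:0 v:0)
  [0] (1,0) acc=0 (h:0 v:0)
  [0] (1,1) acc=0 (h:0 v:0)
  [1] (0,1) acc=45 (h:45 v:8)
  [1] (1,0) acc=7 (h:7 v:1)
  [1] (1,1) acc=0 (h:0 v:0)
  [2] (0,1) acc=45 (h:45 v:4)
  [2] (1,0) acc=35 (h:35 v:5)
  [2] (1,1) acc=47 (h:47 v:8)
  [3] (0,1) acc=0 (h:0 v:0)
  [3] (1,0) acc=0 (h:0 v:0)
  [3] (1,1) acc=55 (h:55 v:4)

PE[1][1].acc = 55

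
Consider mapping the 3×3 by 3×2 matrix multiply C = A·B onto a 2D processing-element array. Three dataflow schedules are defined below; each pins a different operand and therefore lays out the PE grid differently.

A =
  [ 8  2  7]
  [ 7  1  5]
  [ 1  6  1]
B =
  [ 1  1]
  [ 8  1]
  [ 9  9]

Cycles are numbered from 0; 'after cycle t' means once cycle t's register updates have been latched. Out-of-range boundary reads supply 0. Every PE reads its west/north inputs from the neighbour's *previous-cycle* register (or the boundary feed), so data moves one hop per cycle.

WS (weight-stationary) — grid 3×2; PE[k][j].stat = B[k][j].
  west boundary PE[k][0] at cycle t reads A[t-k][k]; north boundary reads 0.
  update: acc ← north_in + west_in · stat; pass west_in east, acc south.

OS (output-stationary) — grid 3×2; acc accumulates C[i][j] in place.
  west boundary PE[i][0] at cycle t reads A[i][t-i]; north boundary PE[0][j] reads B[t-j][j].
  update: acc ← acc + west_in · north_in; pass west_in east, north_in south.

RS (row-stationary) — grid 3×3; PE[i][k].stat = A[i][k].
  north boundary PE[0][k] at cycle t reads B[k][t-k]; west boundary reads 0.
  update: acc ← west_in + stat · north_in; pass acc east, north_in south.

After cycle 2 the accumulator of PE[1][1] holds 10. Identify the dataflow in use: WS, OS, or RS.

dataflow = WS

WS [3×2] PE[1][1] across cycles:
  t=0 PE[1][1]: acc=0 h=0 v=0
  t=1 PE[1][1]: acc=0 h=0 v=0
  t=2 PE[1][1]: acc=10 h=2 v=10
OS [3×2] PE[1][1] across cycles:
  t=0 PE[1][1]: acc=0 h=0 v=0
  t=1 PE[1][1]: acc=0 h=0 v=0
  t=2 PE[1][1]: acc=7 h=7 v=1
RS [3×3] PE[1][1] across cycles:
  t=0 PE[1][1]: acc=0 h=0 v=0
  t=1 PE[1][1]: acc=0 h=0 v=0
  t=2 PE[1][1]: acc=15 h=15 v=8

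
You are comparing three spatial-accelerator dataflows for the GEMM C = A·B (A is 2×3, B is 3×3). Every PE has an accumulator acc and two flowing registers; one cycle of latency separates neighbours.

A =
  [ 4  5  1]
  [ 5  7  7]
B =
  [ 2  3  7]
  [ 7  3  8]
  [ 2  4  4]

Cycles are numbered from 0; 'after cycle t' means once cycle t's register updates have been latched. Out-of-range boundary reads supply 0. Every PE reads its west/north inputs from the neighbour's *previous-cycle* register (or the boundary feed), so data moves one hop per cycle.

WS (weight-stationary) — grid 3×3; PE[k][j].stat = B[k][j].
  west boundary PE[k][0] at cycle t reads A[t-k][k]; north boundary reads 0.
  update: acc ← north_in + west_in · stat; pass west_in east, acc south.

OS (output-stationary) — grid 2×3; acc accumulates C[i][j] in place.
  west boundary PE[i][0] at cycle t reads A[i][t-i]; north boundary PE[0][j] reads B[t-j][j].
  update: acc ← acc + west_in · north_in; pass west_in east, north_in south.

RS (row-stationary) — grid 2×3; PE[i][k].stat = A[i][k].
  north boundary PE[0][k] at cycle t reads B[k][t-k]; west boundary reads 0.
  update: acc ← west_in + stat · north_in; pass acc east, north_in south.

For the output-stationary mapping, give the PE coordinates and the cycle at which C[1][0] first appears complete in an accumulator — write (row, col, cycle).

OS — PE[1][0] is where C[1][0] collects:
  cycle 0: PE[1][0] → acc 0, east 0, south 0
  cycle 1: PE[1][0] → acc 10, east 5, south 2
  cycle 2: PE[1][0] → acc 59, east 7, south 7
  cycle 3: PE[1][0] → acc 73, east 7, south 2

(row, col, cycle) = (1, 0, 3)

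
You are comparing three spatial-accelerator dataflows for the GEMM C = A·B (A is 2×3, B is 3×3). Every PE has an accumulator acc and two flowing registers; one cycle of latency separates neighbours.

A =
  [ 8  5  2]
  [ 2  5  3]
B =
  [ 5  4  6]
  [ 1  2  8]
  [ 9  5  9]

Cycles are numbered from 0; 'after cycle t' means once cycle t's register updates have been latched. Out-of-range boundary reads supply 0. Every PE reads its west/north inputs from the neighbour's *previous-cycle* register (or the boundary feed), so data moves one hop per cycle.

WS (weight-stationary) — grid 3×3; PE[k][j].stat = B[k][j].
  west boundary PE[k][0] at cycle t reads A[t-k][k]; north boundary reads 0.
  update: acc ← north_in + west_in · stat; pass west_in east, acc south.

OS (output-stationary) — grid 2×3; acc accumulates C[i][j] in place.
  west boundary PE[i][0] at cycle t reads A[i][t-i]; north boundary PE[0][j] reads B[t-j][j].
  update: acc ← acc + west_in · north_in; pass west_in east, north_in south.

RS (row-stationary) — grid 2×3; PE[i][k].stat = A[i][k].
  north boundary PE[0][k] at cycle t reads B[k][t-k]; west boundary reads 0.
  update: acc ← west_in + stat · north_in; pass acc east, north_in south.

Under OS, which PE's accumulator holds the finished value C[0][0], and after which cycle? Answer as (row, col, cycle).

Under OS, C[0][0] lands at PE[0][0]:
  [0] (0,0) acc=40 (h:8 v:5)
  [1] (0,0) acc=45 (h:5 v:1)
  [2] (0,0) acc=63 (h:2 v:9)

(row, col, cycle) = (0, 0, 2)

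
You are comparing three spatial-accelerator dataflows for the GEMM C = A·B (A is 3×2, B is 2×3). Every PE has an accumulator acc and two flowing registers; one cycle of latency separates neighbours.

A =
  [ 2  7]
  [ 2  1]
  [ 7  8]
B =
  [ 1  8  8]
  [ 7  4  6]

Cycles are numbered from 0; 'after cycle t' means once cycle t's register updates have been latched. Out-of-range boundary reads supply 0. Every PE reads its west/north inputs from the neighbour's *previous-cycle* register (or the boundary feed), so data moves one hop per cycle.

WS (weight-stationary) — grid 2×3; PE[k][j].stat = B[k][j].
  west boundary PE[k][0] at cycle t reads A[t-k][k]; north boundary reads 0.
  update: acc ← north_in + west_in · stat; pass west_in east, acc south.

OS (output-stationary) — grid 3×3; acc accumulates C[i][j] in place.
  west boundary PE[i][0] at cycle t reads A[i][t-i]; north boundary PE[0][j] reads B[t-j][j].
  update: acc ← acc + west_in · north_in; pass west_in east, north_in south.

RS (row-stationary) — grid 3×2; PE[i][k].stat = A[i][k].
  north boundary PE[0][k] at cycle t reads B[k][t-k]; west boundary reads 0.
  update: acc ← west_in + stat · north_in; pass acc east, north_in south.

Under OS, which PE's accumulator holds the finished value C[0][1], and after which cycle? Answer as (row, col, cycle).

(row, col, cycle) = (0, 1, 2)

Under OS, C[0][1] lands at PE[0][1]:
  after 0 — PE[0][1] acc=0, pass-E 0, pass-S 0
  after 1 — PE[0][1] acc=16, pass-E 2, pass-S 8
  after 2 — PE[0][1] acc=44, pass-E 7, pass-S 4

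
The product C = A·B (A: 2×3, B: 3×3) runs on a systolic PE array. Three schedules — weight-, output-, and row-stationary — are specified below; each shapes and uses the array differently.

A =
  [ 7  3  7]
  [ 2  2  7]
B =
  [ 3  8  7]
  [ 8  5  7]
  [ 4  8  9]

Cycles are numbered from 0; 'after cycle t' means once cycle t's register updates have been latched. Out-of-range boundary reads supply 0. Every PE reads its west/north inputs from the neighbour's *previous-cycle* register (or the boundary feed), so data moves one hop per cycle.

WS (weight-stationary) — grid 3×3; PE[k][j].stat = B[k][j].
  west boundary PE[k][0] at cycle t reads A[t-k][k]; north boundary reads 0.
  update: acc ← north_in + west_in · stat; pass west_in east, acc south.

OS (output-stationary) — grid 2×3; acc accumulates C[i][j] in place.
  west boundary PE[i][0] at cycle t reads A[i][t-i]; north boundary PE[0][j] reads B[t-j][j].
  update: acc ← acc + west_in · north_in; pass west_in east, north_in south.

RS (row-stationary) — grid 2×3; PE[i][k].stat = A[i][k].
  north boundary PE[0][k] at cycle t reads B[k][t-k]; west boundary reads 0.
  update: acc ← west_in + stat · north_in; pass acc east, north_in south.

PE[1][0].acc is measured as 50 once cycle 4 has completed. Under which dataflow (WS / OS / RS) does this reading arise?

WS [3×3] PE[1][0] across cycles:
  @0  [1,0]  acc 0  |  →0  ↓0
  @1  [1,0]  acc 45  |  →3  ↓45
  @2  [1,0]  acc 22  |  →2  ↓22
  @3  [1,0]  acc 0  |  →0  ↓0
  @4  [1,0]  acc 0  |  →0  ↓0
OS [2×3] PE[1][0] across cycles:
  @0  [1,0]  acc 0  |  →0  ↓0
  @1  [1,0]  acc 6  |  →2  ↓3
  @2  [1,0]  acc 22  |  →2  ↓8
  @3  [1,0]  acc 50  |  →7  ↓4
  @4  [1,0]  acc 50  |  →0  ↓0
RS [2×3] PE[1][0] across cycles:
  @0  [1,0]  acc 0  |  →0  ↓0
  @1  [1,0]  acc 6  |  →6  ↓3
  @2  [1,0]  acc 16  |  →16  ↓8
  @3  [1,0]  acc 14  |  →14  ↓7
  @4  [1,0]  acc 0  |  →0  ↓0

dataflow = OS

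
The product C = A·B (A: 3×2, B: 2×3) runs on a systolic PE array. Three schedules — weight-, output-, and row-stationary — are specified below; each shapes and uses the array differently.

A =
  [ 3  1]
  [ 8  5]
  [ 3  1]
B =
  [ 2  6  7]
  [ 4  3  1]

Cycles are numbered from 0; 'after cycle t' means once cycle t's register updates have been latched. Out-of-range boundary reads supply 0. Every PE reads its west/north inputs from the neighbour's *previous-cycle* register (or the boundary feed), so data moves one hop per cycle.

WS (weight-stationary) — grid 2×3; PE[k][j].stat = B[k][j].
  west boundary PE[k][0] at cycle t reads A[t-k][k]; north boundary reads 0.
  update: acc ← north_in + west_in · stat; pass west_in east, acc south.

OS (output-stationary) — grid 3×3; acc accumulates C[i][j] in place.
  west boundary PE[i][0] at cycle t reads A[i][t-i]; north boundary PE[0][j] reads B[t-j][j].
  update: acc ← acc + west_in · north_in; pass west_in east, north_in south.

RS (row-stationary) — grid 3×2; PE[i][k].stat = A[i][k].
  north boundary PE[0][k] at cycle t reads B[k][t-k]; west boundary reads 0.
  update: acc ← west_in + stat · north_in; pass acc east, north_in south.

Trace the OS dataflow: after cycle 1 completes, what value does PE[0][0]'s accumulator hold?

OS 3×3: PE[0][0] cycle-by-cycle (with neighbour feeds):
  0: (0,0).acc=6  regs=<3,2>
  1: (0,0).acc=10  regs=<1,4>

PE[0][0].acc = 10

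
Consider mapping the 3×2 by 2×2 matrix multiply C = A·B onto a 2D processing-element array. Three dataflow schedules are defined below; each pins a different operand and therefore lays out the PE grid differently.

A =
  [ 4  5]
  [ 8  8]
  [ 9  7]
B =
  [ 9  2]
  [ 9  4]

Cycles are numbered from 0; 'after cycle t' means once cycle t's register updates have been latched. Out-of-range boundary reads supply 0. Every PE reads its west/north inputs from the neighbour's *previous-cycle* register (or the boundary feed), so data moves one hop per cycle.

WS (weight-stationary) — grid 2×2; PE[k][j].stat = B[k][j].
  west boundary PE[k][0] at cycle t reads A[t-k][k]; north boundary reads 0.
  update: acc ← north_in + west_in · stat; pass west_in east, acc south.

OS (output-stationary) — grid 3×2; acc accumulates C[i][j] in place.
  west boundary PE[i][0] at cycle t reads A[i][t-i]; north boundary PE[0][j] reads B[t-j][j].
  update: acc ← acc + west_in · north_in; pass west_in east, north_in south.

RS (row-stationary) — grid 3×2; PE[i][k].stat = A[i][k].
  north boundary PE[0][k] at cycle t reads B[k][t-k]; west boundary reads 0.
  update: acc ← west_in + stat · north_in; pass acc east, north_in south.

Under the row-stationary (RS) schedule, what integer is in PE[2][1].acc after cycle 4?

RS on a 3×2 grid — tracing PE[2][1] and its feeders:
  c0 r1c1: 0 / 0 / 0
  c0 r2c0: 0 / 0 / 0
  c0 r2c1: 0 / 0 / 0
  c1 r1c1: 0 / 0 / 0
  c1 r2c0: 0 / 0 / 0
  c1 r2c1: 0 / 0 / 0
  c2 r1c1: 144 / 144 / 9
  c2 r2c0: 81 / 81 / 9
  c2 r2c1: 0 / 0 / 0
  c3 r1c1: 48 / 48 / 4
  c3 r2c0: 18 / 18 / 2
  c3 r2c1: 144 / 144 / 9
  c4 r1c1: 0 / 0 / 0
  c4 r2c0: 0 / 0 / 0
  c4 r2c1: 46 / 46 / 4

PE[2][1].acc = 46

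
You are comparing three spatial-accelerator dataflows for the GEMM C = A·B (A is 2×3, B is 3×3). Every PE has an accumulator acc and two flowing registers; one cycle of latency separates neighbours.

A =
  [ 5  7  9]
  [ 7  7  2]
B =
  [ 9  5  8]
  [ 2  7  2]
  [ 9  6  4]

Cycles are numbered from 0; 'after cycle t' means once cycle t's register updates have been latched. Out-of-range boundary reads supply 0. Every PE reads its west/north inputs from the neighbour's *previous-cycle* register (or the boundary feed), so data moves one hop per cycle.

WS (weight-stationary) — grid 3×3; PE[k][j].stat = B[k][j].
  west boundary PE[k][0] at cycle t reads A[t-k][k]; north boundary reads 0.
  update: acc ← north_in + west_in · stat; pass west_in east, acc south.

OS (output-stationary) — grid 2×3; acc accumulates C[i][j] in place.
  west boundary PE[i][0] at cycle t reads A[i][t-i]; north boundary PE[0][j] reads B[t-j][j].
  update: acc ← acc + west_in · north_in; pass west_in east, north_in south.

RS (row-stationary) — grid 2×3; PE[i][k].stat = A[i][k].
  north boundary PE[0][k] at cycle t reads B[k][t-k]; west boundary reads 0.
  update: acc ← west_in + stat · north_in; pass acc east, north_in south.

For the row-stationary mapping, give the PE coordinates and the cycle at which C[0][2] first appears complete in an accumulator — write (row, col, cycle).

(row, col, cycle) = (0, 2, 4)

RS — PE[0][2] is where C[0][2] collects:
  @0  [0,2]  acc 0  |  →0  ↓0
  @1  [0,2]  acc 0  |  →0  ↓0
  @2  [0,2]  acc 140  |  →140  ↓9
  @3  [0,2]  acc 128  |  →128  ↓6
  @4  [0,2]  acc 90  |  →90  ↓4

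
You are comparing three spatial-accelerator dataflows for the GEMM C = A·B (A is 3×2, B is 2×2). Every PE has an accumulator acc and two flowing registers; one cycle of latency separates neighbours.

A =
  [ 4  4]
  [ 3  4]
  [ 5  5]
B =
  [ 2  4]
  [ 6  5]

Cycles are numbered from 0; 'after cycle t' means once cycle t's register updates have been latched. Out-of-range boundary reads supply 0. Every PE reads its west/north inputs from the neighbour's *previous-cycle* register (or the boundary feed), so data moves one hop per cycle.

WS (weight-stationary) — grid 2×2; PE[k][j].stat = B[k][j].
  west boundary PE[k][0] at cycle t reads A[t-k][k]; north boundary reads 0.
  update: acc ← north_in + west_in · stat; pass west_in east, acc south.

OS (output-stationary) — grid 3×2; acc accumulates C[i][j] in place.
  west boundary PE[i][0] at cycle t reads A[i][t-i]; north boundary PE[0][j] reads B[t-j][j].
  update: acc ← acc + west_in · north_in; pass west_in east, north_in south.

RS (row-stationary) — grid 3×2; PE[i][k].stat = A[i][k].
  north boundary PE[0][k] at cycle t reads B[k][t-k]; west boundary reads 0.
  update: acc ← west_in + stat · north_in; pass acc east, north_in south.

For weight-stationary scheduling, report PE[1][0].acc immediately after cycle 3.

PE[1][0].acc = 40

WS 2×2: PE[1][0] cycle-by-cycle (with neighbour feeds):
  after 0 — PE[0][0] acc=8, pass-E 4, pass-S 8
  after 0 — PE[1][0] acc=0, pass-E 0, pass-S 0
  after 1 — PE[0][0] acc=6, pass-E 3, pass-S 6
  after 1 — PE[1][0] acc=32, pass-E 4, pass-S 32
  after 2 — PE[0][0] acc=10, pass-E 5, pass-S 10
  after 2 — PE[1][0] acc=30, pass-E 4, pass-S 30
  after 3 — PE[0][0] acc=0, pass-E 0, pass-S 0
  after 3 — PE[1][0] acc=40, pass-E 5, pass-S 40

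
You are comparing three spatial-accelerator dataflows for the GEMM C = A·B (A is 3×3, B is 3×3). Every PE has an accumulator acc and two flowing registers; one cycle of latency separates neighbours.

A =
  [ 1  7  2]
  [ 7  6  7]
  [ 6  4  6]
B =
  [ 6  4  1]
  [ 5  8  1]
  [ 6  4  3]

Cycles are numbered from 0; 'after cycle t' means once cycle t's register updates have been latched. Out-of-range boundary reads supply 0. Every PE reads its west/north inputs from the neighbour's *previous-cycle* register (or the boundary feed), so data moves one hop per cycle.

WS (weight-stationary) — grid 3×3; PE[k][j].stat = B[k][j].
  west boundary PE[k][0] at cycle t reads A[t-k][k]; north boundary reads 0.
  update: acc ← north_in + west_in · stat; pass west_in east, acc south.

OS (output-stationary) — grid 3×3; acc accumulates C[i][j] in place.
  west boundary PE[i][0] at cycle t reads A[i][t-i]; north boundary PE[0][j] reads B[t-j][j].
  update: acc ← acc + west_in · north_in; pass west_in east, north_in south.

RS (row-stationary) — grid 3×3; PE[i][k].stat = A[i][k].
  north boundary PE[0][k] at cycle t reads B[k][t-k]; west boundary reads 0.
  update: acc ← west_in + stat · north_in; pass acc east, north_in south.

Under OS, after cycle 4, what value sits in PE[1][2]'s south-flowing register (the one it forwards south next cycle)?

register = 1

OS on a 3×3 grid — tracing PE[1][2] and its feeders:
  0: (0,2).acc=0  regs=<0,0>
  0: (1,1).acc=0  regs=<0,0>
  0: (1,2).acc=0  regs=<0,0>
  1: (0,2).acc=0  regs=<0,0>
  1: (1,1).acc=0  regs=<0,0>
  1: (1,2).acc=0  regs=<0,0>
  2: (0,2).acc=1  regs=<1,1>
  2: (1,1).acc=28  regs=<7,4>
  2: (1,2).acc=0  regs=<0,0>
  3: (0,2).acc=8  regs=<7,1>
  3: (1,1).acc=76  regs=<6,8>
  3: (1,2).acc=7  regs=<7,1>
  4: (0,2).acc=14  regs=<2,3>
  4: (1,1).acc=104  regs=<7,4>
  4: (1,2).acc=13  regs=<6,1>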